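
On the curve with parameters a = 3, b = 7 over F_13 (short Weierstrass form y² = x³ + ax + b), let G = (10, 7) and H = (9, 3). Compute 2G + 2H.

First 2G:
Repeated addition: build up to 2G.
2G: tangent at (10, 7): λ = (3·10² + 3)/(2·7) ≡ 4/1. 1⁻¹ ≡ 1 (mod 13) since 1·1 = 1 ≡ 1, so λ ≡ 4·1 ≡ 4.
  x = λ² - 10 - 10 = 16 - 20 ≡ 9; y = λ·(10 - 9) - 7 ≡ 10. → (9, 10)
2G = (9, 10).
Next 2H:
Repeated addition: build up to 2H.
2H: tangent at (9, 3): λ = (3·9² + 3)/(2·3) ≡ 12/6. 6⁻¹ ≡ 11 (mod 13), so λ ≡ 12·11 ≡ 2.
  x = λ² - 9 - 9 = 4 - 18 ≡ 12; y = λ·(9 - 12) - 3 ≡ 4. → (12, 4)
2H = (12, 4).
Finally 2G + 2H:
(9, 10) + (12, 4). λ = (4 - 10)/(12 - 9) ≡ 7/3 mod 13. 3⁻¹ ≡ 9 (mod 13) since 3·9 = 27 ≡ 1, so λ ≡ 11.
  x = λ² - 9 - 12 = 121 - 21 ≡ 9; y = λ·(9 - 9) - 10 ≡ 3. → (9, 3)

(9, 3)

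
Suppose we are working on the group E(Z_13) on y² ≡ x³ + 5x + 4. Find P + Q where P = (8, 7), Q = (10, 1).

(8, 7) + (10, 1). λ = (1 - 7)/(10 - 8) ≡ 7/2 mod 13. 2⁻¹ ≡ 7 (mod 13), so λ ≡ 10.
  x = λ² - 8 - 10 = 100 - 18 ≡ 4; y = λ·(8 - 4) - 7 ≡ 7. → (4, 7)

(4, 7)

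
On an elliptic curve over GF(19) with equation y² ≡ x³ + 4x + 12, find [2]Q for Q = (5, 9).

tangent at (5, 9): λ = (3·5² + 4)/(2·9) ≡ 3/18. 18⁻¹ ≡ 18 (mod 19) since 18·18 = 324 ≡ 1, so λ ≡ 3·18 ≡ 16.
  x = λ² - 5 - 5 = 256 - 10 ≡ 18; y = λ·(5 - 18) - 9 ≡ 11. → (18, 11)

(18, 11)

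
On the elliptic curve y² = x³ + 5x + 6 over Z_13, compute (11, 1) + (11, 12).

O

The two points share x = 11 and their y-coordinates satisfy 1 + 12 ≡ 0 (mod 13), so they are inverses. Their sum is O.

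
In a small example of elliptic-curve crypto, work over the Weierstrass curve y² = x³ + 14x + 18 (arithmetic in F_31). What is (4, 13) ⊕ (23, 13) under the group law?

(4, 18)

(4, 13) + (23, 13). λ = (13 - 13)/(23 - 4) ≡ 0/19 mod 31. 19⁻¹ ≡ 18 (mod 31), so λ ≡ 0.
  x = λ² - 4 - 23 = 0 - 27 ≡ 4; y = λ·(4 - 4) - 13 ≡ 18. → (4, 18)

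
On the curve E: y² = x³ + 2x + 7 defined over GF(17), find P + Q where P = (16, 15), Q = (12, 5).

(16, 15) + (12, 5). λ = (5 - 15)/(12 - 16) ≡ 7/13 mod 17. 13⁻¹ ≡ 4 (mod 17), so λ ≡ 11.
  x = λ² - 16 - 12 = 121 - 28 ≡ 8; y = λ·(16 - 8) - 15 ≡ 5. → (8, 5)

(8, 5)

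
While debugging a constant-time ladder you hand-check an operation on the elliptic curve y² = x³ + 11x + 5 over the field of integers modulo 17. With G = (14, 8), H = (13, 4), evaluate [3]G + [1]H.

(6, 10)

First 3G:
Repeated addition: build up to 3G.
2G: tangent at (14, 8): λ = (3·14² + 11)/(2·8) ≡ 4/16. 16⁻¹ ≡ 16 (mod 17) since 16·16 = 256 ≡ 1, so λ ≡ 4·16 ≡ 13.
  x = λ² - 14 - 14 = 169 - 28 ≡ 5; y = λ·(14 - 5) - 8 ≡ 7. → (5, 7)
3G: (5, 7) + (14, 8). λ = (8 - 7)/(14 - 5) ≡ 1/9 mod 17. 9⁻¹ ≡ 2 (mod 17), so λ ≡ 2.
  x = λ² - 5 - 14 = 4 - 19 ≡ 2; y = λ·(5 - 2) - 7 ≡ 16. → (2, 16)
3G = (2, 16).
Finally 3G + H:
(2, 16) + (13, 4). λ = (4 - 16)/(13 - 2) ≡ 5/11 mod 17. 11⁻¹ ≡ 14 (mod 17), so λ ≡ 2.
  x = λ² - 2 - 13 = 4 - 15 ≡ 6; y = λ·(2 - 6) - 16 ≡ 10. → (6, 10)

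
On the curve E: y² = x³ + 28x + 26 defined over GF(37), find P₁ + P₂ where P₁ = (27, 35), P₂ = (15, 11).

(27, 35) + (15, 11). λ = (11 - 35)/(15 - 27) ≡ 13/25 mod 37. 25⁻¹ ≡ 3 (mod 37), so λ ≡ 2.
  x = λ² - 27 - 15 = 4 - 42 ≡ 36; y = λ·(27 - 36) - 35 ≡ 21. → (36, 21)

(36, 21)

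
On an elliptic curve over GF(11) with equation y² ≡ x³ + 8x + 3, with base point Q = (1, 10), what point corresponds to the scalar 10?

Double-and-add on 10 = (1010)₂. Start with Q = (1, 10) for the leading 1-bit.
double: tangent at (1, 10): λ = (3·1² + 8)/(2·10) ≡ 0/9. 9⁻¹ ≡ 5 (mod 11) since 9·5 = 45 ≡ 1, so λ ≡ 0·5 ≡ 0.
  x = λ² - 1 - 1 = 0 - 2 ≡ 9; y = λ·(1 - 9) - 10 ≡ 1. → (9, 1)
double: tangent at (9, 1): λ = (3·9² + 8)/(2·1) ≡ 9/2. 2⁻¹ ≡ 6 (mod 11), so λ ≡ 9·6 ≡ 10.
  x = λ² - 9 - 9 = 100 - 18 ≡ 5; y = λ·(9 - 5) - 1 ≡ 6. → (5, 6)
add Q: (5, 6) + (1, 10). λ = (10 - 6)/(1 - 5) ≡ 4/7 mod 11. 7⁻¹ ≡ 8 (mod 11), so λ ≡ 10.
  x = λ² - 5 - 1 = 100 - 6 ≡ 6; y = λ·(5 - 6) - 6 ≡ 6. → (6, 6)
double: tangent at (6, 6): λ = (3·6² + 8)/(2·6) ≡ 6/1. 1⁻¹ ≡ 1 (mod 11), so λ ≡ 6·1 ≡ 6.
  x = λ² - 6 - 6 = 36 - 12 ≡ 2; y = λ·(6 - 2) - 6 ≡ 7. → (2, 7)

(2, 7)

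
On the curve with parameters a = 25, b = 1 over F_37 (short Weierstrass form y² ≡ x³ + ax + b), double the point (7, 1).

tangent at (7, 1): λ = (3·7² + 25)/(2·1) ≡ 24/2. 2⁻¹ ≡ 19 (mod 37), so λ ≡ 24·19 ≡ 12.
  x = λ² - 7 - 7 = 144 - 14 ≡ 19; y = λ·(7 - 19) - 1 ≡ 3. → (19, 3)

(19, 3)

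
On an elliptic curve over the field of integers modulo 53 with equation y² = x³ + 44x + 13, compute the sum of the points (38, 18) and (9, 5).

(50, 15)

(38, 18) + (9, 5). λ = (5 - 18)/(9 - 38) ≡ 40/24 mod 53. 24⁻¹ ≡ 42 (mod 53), so λ ≡ 37.
  x = λ² - 38 - 9 = 1369 - 47 ≡ 50; y = λ·(38 - 50) - 18 ≡ 15. → (50, 15)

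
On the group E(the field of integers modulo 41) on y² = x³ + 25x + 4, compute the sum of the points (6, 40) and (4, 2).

(6, 40) + (4, 2). λ = (2 - 40)/(4 - 6) ≡ 3/39 mod 41. 39⁻¹ ≡ 20 (mod 41), so λ ≡ 19.
  x = λ² - 6 - 4 = 361 - 10 ≡ 23; y = λ·(6 - 23) - 40 ≡ 6. → (23, 6)

(23, 6)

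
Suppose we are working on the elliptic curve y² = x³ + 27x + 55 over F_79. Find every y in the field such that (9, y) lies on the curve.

x³ + 27x + 55 = 1027 ≡ 0 (mod 79).
Only y = 0 satisfies y² ≡ 0.

0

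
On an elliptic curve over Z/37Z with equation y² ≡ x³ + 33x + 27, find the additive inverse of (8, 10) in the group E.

(8, 27)

-(8, 10) = (8, -10 mod 37) = (8, 27).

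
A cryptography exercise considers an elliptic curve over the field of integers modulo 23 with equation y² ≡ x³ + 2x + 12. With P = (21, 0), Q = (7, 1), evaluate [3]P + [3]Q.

First 3P:
Repeated addition: build up to 3P.
2P: (21, 0) + (21, 0): same x and y₁ ≡ -y₂, so the sum is O.
3P: O + (21, 0) = (21, 0) (identity).
3P = (21, 0).
Next 3Q:
Repeated addition: build up to 3Q.
2Q: tangent at (7, 1): λ = (3·7² + 2)/(2·1) ≡ 11/2. 2⁻¹ ≡ 12 (mod 23), so λ ≡ 11·12 ≡ 17.
  x = λ² - 7 - 7 = 289 - 14 ≡ 22; y = λ·(7 - 22) - 1 ≡ 20. → (22, 20)
3Q: (22, 20) + (7, 1). λ = (1 - 20)/(7 - 22) ≡ 4/8 mod 23. 8⁻¹ ≡ 3 (mod 23) since 8·3 = 24 ≡ 1, so λ ≡ 12.
  x = λ² - 22 - 7 = 144 - 29 ≡ 0; y = λ·(22 - 0) - 20 ≡ 14. → (0, 14)
3Q = (0, 14).
Finally 3P + 3Q:
(21, 0) + (0, 14). λ = (14 - 0)/(0 - 21) ≡ 14/2 mod 23. 2⁻¹ ≡ 12 (mod 23), so λ ≡ 7.
  x = λ² - 21 - 0 = 49 - 21 ≡ 5; y = λ·(21 - 5) - 0 ≡ 20. → (5, 20)

(5, 20)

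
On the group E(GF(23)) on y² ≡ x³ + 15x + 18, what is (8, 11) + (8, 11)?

tangent at (8, 11): λ = (3·8² + 15)/(2·11) ≡ 0/22. 22⁻¹ ≡ 22 (mod 23), so λ ≡ 0·22 ≡ 0.
  x = λ² - 8 - 8 = 0 - 16 ≡ 7; y = λ·(8 - 7) - 11 ≡ 12. → (7, 12)

(7, 12)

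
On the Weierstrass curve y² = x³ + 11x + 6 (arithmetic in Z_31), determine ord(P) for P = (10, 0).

2P: (10, 0) + (10, 0): same x and y₁ ≡ -y₂, so the sum is O.
2P = O, so the order is 2.

2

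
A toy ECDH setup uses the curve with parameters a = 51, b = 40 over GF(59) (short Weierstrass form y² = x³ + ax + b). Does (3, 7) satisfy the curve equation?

y² = 7² ≡ 49; x³ + 51x + 40 = 220 ≡ 43 (mod 59). 49 ≠ 43.

no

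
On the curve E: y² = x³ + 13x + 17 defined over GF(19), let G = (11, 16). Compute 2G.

(8, 5)

tangent at (11, 16): λ = (3·11² + 13)/(2·16) ≡ 15/13. 13⁻¹ ≡ 3 (mod 19), so λ ≡ 15·3 ≡ 7.
  x = λ² - 11 - 11 = 49 - 22 ≡ 8; y = λ·(11 - 8) - 16 ≡ 5. → (8, 5)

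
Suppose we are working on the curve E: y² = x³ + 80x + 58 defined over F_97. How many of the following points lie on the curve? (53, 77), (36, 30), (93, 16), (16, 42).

3

(53, 77): 77² ≡ 12, rhs ≡ 12 → on.
(36, 30): 30² ≡ 27, rhs ≡ 27 → on.
(93, 16): 16² ≡ 62, rhs ≡ 62 → on.
(16, 42): 42² ≡ 18, rhs ≡ 2 → off.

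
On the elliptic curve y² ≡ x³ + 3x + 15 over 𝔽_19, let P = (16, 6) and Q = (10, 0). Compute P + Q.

(13, 16)

(16, 6) + (10, 0). λ = (0 - 6)/(10 - 16) ≡ 13/13 mod 19. 13⁻¹ ≡ 3 (mod 19) since 13·3 = 39 ≡ 1, so λ ≡ 1.
  x = λ² - 16 - 10 = 1 - 26 ≡ 13; y = λ·(16 - 13) - 6 ≡ 16. → (13, 16)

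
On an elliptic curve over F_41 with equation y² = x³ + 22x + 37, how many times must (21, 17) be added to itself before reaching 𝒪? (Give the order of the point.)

8

2P: tangent at (21, 17): λ = (3·21² + 22)/(2·17) ≡ 33/34. 34⁻¹ ≡ 35 (mod 41) since 34·35 = 1190 ≡ 1, so λ ≡ 33·35 ≡ 7.
  x = λ² - 21 - 21 = 49 - 42 ≡ 7; y = λ·(21 - 7) - 17 ≡ 40. → (7, 40)
3P: (7, 40) + (21, 17). λ = (17 - 40)/(21 - 7) ≡ 18/14 mod 41. 14⁻¹ ≡ 3 (mod 41), so λ ≡ 13.
  x = λ² - 7 - 21 = 169 - 28 ≡ 18; y = λ·(7 - 18) - 40 ≡ 22. → (18, 22)
4P: (18, 22) + (21, 17). λ = (17 - 22)/(21 - 18) ≡ 36/3 mod 41. 3⁻¹ ≡ 14 (mod 41), so λ ≡ 12.
  x = λ² - 18 - 21 = 144 - 39 ≡ 23; y = λ·(18 - 23) - 22 ≡ 0. → (23, 0)
5P: (23, 0) + (21, 17). λ = (17 - 0)/(21 - 23) ≡ 17/39 mod 41. 39⁻¹ ≡ 20 (mod 41), so λ ≡ 12.
  x = λ² - 23 - 21 = 144 - 44 ≡ 18; y = λ·(23 - 18) - 0 ≡ 19. → (18, 19)
6P: (18, 19) + (21, 17). λ = (17 - 19)/(21 - 18) ≡ 39/3 mod 41. 3⁻¹ ≡ 14 (mod 41) since 3·14 = 42 ≡ 1, so λ ≡ 13.
  x = λ² - 18 - 21 = 169 - 39 ≡ 7; y = λ·(18 - 7) - 19 ≡ 1. → (7, 1)
7P: (7, 1) + (21, 17). λ = (17 - 1)/(21 - 7) ≡ 16/14 mod 41. 14⁻¹ ≡ 3 (mod 41), so λ ≡ 7.
  x = λ² - 7 - 21 = 49 - 28 ≡ 21; y = λ·(7 - 21) - 1 ≡ 24. → (21, 24)
8P: (21, 24) + (21, 17): same x and y₁ ≡ -y₂, so the sum is 𝒪.
8P = 𝒪, so the order is 8.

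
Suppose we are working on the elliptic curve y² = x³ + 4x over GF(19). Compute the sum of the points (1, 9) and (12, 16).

(13, 11)

(1, 9) + (12, 16). λ = (16 - 9)/(12 - 1) ≡ 7/11 mod 19. 11⁻¹ ≡ 7 (mod 19), so λ ≡ 11.
  x = λ² - 1 - 12 = 121 - 13 ≡ 13; y = λ·(1 - 13) - 9 ≡ 11. → (13, 11)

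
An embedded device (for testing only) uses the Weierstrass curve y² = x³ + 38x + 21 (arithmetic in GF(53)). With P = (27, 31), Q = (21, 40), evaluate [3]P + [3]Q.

First 3P:
Repeated addition: build up to 3P.
2P: tangent at (27, 31): λ = (3·27² + 38)/(2·31) ≡ 52/9. 9⁻¹ ≡ 6 (mod 53), so λ ≡ 52·6 ≡ 47.
  x = λ² - 27 - 27 = 2209 - 54 ≡ 35; y = λ·(27 - 35) - 31 ≡ 17. → (35, 17)
3P: (35, 17) + (27, 31). λ = (31 - 17)/(27 - 35) ≡ 14/45 mod 53. 45⁻¹ ≡ 33 (mod 53) since 45·33 = 1485 ≡ 1, so λ ≡ 38.
  x = λ² - 35 - 27 = 1444 - 62 ≡ 4; y = λ·(35 - 4) - 17 ≡ 48. → (4, 48)
3P = (4, 48).
Next 3Q:
Repeated addition: build up to 3Q.
2Q: tangent at (21, 40): λ = (3·21² + 38)/(2·40) ≡ 36/27. 27⁻¹ ≡ 2 (mod 53) since 27·2 = 54 ≡ 1, so λ ≡ 36·2 ≡ 19.
  x = λ² - 21 - 21 = 361 - 42 ≡ 1; y = λ·(21 - 1) - 40 ≡ 22. → (1, 22)
3Q: (1, 22) + (21, 40). λ = (40 - 22)/(21 - 1) ≡ 18/20 mod 53. 20⁻¹ ≡ 8 (mod 53), so λ ≡ 38.
  x = λ² - 1 - 21 = 1444 - 22 ≡ 44; y = λ·(1 - 44) - 22 ≡ 40. → (44, 40)
3Q = (44, 40).
Finally 3P + 3Q:
(4, 48) + (44, 40). λ = (40 - 48)/(44 - 4) ≡ 45/40 mod 53. 40⁻¹ ≡ 4 (mod 53), so λ ≡ 21.
  x = λ² - 4 - 44 = 441 - 48 ≡ 22; y = λ·(4 - 22) - 48 ≡ 51. → (22, 51)

(22, 51)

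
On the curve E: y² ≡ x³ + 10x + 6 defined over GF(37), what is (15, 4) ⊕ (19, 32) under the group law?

(15, 33)

(15, 4) + (19, 32). λ = (32 - 4)/(19 - 15) ≡ 28/4 mod 37. 4⁻¹ ≡ 28 (mod 37) since 4·28 = 112 ≡ 1, so λ ≡ 7.
  x = λ² - 15 - 19 = 49 - 34 ≡ 15; y = λ·(15 - 15) - 4 ≡ 33. → (15, 33)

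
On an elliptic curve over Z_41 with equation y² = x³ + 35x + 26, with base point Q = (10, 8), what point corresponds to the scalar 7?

(40, 21)

Double-and-add on 7 = (111)₂. Start with Q = (10, 8) for the leading 1-bit.
double: tangent at (10, 8): λ = (3·10² + 35)/(2·8) ≡ 7/16. 16⁻¹ ≡ 18 (mod 41), so λ ≡ 7·18 ≡ 3.
  x = λ² - 10 - 10 = 9 - 20 ≡ 30; y = λ·(10 - 30) - 8 ≡ 14. → (30, 14)
add Q: (30, 14) + (10, 8). λ = (8 - 14)/(10 - 30) ≡ 35/21 mod 41. 21⁻¹ ≡ 2 (mod 41) since 21·2 = 42 ≡ 1, so λ ≡ 29.
  x = λ² - 30 - 10 = 841 - 40 ≡ 22; y = λ·(30 - 22) - 14 ≡ 13. → (22, 13)
double: tangent at (22, 13): λ = (3·22² + 35)/(2·13) ≡ 11/26. 26⁻¹ ≡ 30 (mod 41) since 26·30 = 780 ≡ 1, so λ ≡ 11·30 ≡ 2.
  x = λ² - 22 - 22 = 4 - 44 ≡ 1; y = λ·(22 - 1) - 13 ≡ 29. → (1, 29)
add Q: (1, 29) + (10, 8). λ = (8 - 29)/(10 - 1) ≡ 20/9 mod 41. 9⁻¹ ≡ 32 (mod 41), so λ ≡ 25.
  x = λ² - 1 - 10 = 625 - 11 ≡ 40; y = λ·(1 - 40) - 29 ≡ 21. → (40, 21)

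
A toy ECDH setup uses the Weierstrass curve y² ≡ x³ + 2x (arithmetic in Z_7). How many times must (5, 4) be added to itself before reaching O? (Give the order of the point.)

2P: tangent at (5, 4): λ = (3·5² + 2)/(2·4) ≡ 0/1. 1⁻¹ ≡ 1 (mod 7), so λ ≡ 0·1 ≡ 0.
  x = λ² - 5 - 5 = 0 - 10 ≡ 4; y = λ·(5 - 4) - 4 ≡ 3. → (4, 3)
3P: (4, 3) + (5, 4). λ = (4 - 3)/(5 - 4) ≡ 1/1 mod 7. 1⁻¹ ≡ 1 (mod 7), so λ ≡ 1.
  x = λ² - 4 - 5 = 1 - 9 ≡ 6; y = λ·(4 - 6) - 3 ≡ 2. → (6, 2)
4P: (6, 2) + (5, 4). λ = (4 - 2)/(5 - 6) ≡ 2/6 mod 7. 6⁻¹ ≡ 6 (mod 7), so λ ≡ 5.
  x = λ² - 6 - 5 = 25 - 11 ≡ 0; y = λ·(6 - 0) - 2 ≡ 0. → (0, 0)
5P: (0, 0) + (5, 4). λ = (4 - 0)/(5 - 0) ≡ 4/5 mod 7. 5⁻¹ ≡ 3 (mod 7) since 5·3 = 15 ≡ 1, so λ ≡ 5.
  x = λ² - 0 - 5 = 25 - 5 ≡ 6; y = λ·(0 - 6) - 0 ≡ 5. → (6, 5)
6P: (6, 5) + (5, 4). λ = (4 - 5)/(5 - 6) ≡ 6/6 mod 7. 6⁻¹ ≡ 6 (mod 7), so λ ≡ 1.
  x = λ² - 6 - 5 = 1 - 11 ≡ 4; y = λ·(6 - 4) - 5 ≡ 4. → (4, 4)
7P: (4, 4) + (5, 4). λ = (4 - 4)/(5 - 4) ≡ 0/1 mod 7. 1⁻¹ ≡ 1 (mod 7) since 1·1 = 1 ≡ 1, so λ ≡ 0.
  x = λ² - 4 - 5 = 0 - 9 ≡ 5; y = λ·(4 - 5) - 4 ≡ 3. → (5, 3)
8P: (5, 3) + (5, 4): same x and y₁ ≡ -y₂, so the sum is O.
8P = O, so the order is 8.

8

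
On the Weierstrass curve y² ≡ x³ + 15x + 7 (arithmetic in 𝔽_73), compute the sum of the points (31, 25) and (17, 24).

(44, 21)

(31, 25) + (17, 24). λ = (24 - 25)/(17 - 31) ≡ 72/59 mod 73. 59⁻¹ ≡ 26 (mod 73), so λ ≡ 47.
  x = λ² - 31 - 17 = 2209 - 48 ≡ 44; y = λ·(31 - 44) - 25 ≡ 21. → (44, 21)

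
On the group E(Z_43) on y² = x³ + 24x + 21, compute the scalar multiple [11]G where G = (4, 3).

(30, 7)

Double-and-add on 11 = (1011)₂. Start with G = (4, 3) for the leading 1-bit.
double: tangent at (4, 3): λ = (3·4² + 24)/(2·3) ≡ 29/6. 6⁻¹ ≡ 36 (mod 43), so λ ≡ 29·36 ≡ 12.
  x = λ² - 4 - 4 = 144 - 8 ≡ 7; y = λ·(4 - 7) - 3 ≡ 4. → (7, 4)
double: tangent at (7, 4): λ = (3·7² + 24)/(2·4) ≡ 42/8. 8⁻¹ ≡ 27 (mod 43), so λ ≡ 42·27 ≡ 16.
  x = λ² - 7 - 7 = 256 - 14 ≡ 27; y = λ·(7 - 27) - 4 ≡ 20. → (27, 20)
add G: (27, 20) + (4, 3). λ = (3 - 20)/(4 - 27) ≡ 26/20 mod 43. 20⁻¹ ≡ 28 (mod 43), so λ ≡ 40.
  x = λ² - 27 - 4 = 1600 - 31 ≡ 21; y = λ·(27 - 21) - 20 ≡ 5. → (21, 5)
double: tangent at (21, 5): λ = (3·21² + 24)/(2·5) ≡ 14/10. 10⁻¹ ≡ 13 (mod 43), so λ ≡ 14·13 ≡ 10.
  x = λ² - 21 - 21 = 100 - 42 ≡ 15; y = λ·(21 - 15) - 5 ≡ 12. → (15, 12)
add G: (15, 12) + (4, 3). λ = (3 - 12)/(4 - 15) ≡ 34/32 mod 43. 32⁻¹ ≡ 39 (mod 43) since 32·39 = 1248 ≡ 1, so λ ≡ 36.
  x = λ² - 15 - 4 = 1296 - 19 ≡ 30; y = λ·(15 - 30) - 12 ≡ 7. → (30, 7)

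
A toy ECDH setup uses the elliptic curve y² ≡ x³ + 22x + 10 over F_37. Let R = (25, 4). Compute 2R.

tangent at (25, 4): λ = (3·25² + 22)/(2·4) ≡ 10/8. 8⁻¹ ≡ 14 (mod 37) since 8·14 = 112 ≡ 1, so λ ≡ 10·14 ≡ 29.
  x = λ² - 25 - 25 = 841 - 50 ≡ 14; y = λ·(25 - 14) - 4 ≡ 19. → (14, 19)

(14, 19)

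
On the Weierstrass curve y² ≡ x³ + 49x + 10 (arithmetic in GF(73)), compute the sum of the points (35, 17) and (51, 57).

(35, 17) + (51, 57). λ = (57 - 17)/(51 - 35) ≡ 40/16 mod 73. 16⁻¹ ≡ 32 (mod 73), so λ ≡ 39.
  x = λ² - 35 - 51 = 1521 - 86 ≡ 48; y = λ·(35 - 48) - 17 ≡ 60. → (48, 60)

(48, 60)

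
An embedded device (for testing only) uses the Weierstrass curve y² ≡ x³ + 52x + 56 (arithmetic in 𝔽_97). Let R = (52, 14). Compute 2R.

(25, 43)

tangent at (52, 14): λ = (3·52² + 52)/(2·14) ≡ 16/28. 28⁻¹ ≡ 52 (mod 97), so λ ≡ 16·52 ≡ 56.
  x = λ² - 52 - 52 = 3136 - 104 ≡ 25; y = λ·(52 - 25) - 14 ≡ 43. → (25, 43)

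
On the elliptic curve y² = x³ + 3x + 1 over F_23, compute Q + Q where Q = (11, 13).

(4, 13)

tangent at (11, 13): λ = (3·11² + 3)/(2·13) ≡ 21/3. 3⁻¹ ≡ 8 (mod 23), so λ ≡ 21·8 ≡ 7.
  x = λ² - 11 - 11 = 49 - 22 ≡ 4; y = λ·(11 - 4) - 13 ≡ 13. → (4, 13)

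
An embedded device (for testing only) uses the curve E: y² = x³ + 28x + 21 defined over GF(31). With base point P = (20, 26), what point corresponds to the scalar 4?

Double-and-add on 4 = (100)₂. Start with P = (20, 26) for the leading 1-bit.
double: tangent at (20, 26): λ = (3·20² + 28)/(2·26) ≡ 19/21. 21⁻¹ ≡ 3 (mod 31), so λ ≡ 19·3 ≡ 26.
  x = λ² - 20 - 20 = 676 - 40 ≡ 16; y = λ·(20 - 16) - 26 ≡ 16. → (16, 16)
double: tangent at (16, 16): λ = (3·16² + 28)/(2·16) ≡ 21/1. 1⁻¹ ≡ 1 (mod 31), so λ ≡ 21·1 ≡ 21.
  x = λ² - 16 - 16 = 441 - 32 ≡ 6; y = λ·(16 - 6) - 16 ≡ 8. → (6, 8)

(6, 8)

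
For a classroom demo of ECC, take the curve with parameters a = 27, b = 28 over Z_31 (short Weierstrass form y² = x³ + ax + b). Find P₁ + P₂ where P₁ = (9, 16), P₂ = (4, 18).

(9, 16) + (4, 18). λ = (18 - 16)/(4 - 9) ≡ 2/26 mod 31. 26⁻¹ ≡ 6 (mod 31), so λ ≡ 12.
  x = λ² - 9 - 4 = 144 - 13 ≡ 7; y = λ·(9 - 7) - 16 ≡ 8. → (7, 8)

(7, 8)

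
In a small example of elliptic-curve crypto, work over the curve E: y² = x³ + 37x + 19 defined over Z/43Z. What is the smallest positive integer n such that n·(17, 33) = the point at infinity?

2P: tangent at (17, 33): λ = (3·17² + 37)/(2·33) ≡ 1/23. 23⁻¹ ≡ 15 (mod 43) since 23·15 = 345 ≡ 1, so λ ≡ 1·15 ≡ 15.
  x = λ² - 17 - 17 = 225 - 34 ≡ 19; y = λ·(17 - 19) - 33 ≡ 23. → (19, 23)
3P: (19, 23) + (17, 33). λ = (33 - 23)/(17 - 19) ≡ 10/41 mod 43. 41⁻¹ ≡ 21 (mod 43) since 41·21 = 861 ≡ 1, so λ ≡ 38.
  x = λ² - 19 - 17 = 1444 - 36 ≡ 32; y = λ·(19 - 32) - 23 ≡ 42. → (32, 42)
4P: (32, 42) + (17, 33). λ = (33 - 42)/(17 - 32) ≡ 34/28 mod 43. 28⁻¹ ≡ 20 (mod 43) since 28·20 = 560 ≡ 1, so λ ≡ 35.
  x = λ² - 32 - 17 = 1225 - 49 ≡ 15; y = λ·(32 - 15) - 42 ≡ 37. → (15, 37)
5P: (15, 37) + (17, 33). λ = (33 - 37)/(17 - 15) ≡ 39/2 mod 43. 2⁻¹ ≡ 22 (mod 43), so λ ≡ 41.
  x = λ² - 15 - 17 = 1681 - 32 ≡ 15; y = λ·(15 - 15) - 37 ≡ 6. → (15, 6)
6P: (15, 6) + (17, 33). λ = (33 - 6)/(17 - 15) ≡ 27/2 mod 43. 2⁻¹ ≡ 22 (mod 43), so λ ≡ 35.
  x = λ² - 15 - 17 = 1225 - 32 ≡ 32; y = λ·(15 - 32) - 6 ≡ 1. → (32, 1)
7P: (32, 1) + (17, 33). λ = (33 - 1)/(17 - 32) ≡ 32/28 mod 43. 28⁻¹ ≡ 20 (mod 43) since 28·20 = 560 ≡ 1, so λ ≡ 38.
  x = λ² - 32 - 17 = 1444 - 49 ≡ 19; y = λ·(32 - 19) - 1 ≡ 20. → (19, 20)
8P: (19, 20) + (17, 33). λ = (33 - 20)/(17 - 19) ≡ 13/41 mod 43. 41⁻¹ ≡ 21 (mod 43), so λ ≡ 15.
  x = λ² - 19 - 17 = 225 - 36 ≡ 17; y = λ·(19 - 17) - 20 ≡ 10. → (17, 10)
9P: (17, 10) + (17, 33): same x and y₁ ≡ -y₂, so the sum is the point at infinity.
9P = the point at infinity, so the order is 9.

9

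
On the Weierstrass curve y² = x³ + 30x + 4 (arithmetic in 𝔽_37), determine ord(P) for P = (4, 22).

2P: tangent at (4, 22): λ = (3·4² + 30)/(2·22) ≡ 4/7. 7⁻¹ ≡ 16 (mod 37) since 7·16 = 112 ≡ 1, so λ ≡ 4·16 ≡ 27.
  x = λ² - 4 - 4 = 729 - 8 ≡ 18; y = λ·(4 - 18) - 22 ≡ 7. → (18, 7)
3P: (18, 7) + (4, 22). λ = (22 - 7)/(4 - 18) ≡ 15/23 mod 37. 23⁻¹ ≡ 29 (mod 37) since 23·29 = 667 ≡ 1, so λ ≡ 28.
  x = λ² - 18 - 4 = 784 - 22 ≡ 22; y = λ·(18 - 22) - 7 ≡ 29. → (22, 29)
4P: (22, 29) + (4, 22). λ = (22 - 29)/(4 - 22) ≡ 30/19 mod 37. 19⁻¹ ≡ 2 (mod 37), so λ ≡ 23.
  x = λ² - 22 - 4 = 529 - 26 ≡ 22; y = λ·(22 - 22) - 29 ≡ 8. → (22, 8)
5P: (22, 8) + (4, 22). λ = (22 - 8)/(4 - 22) ≡ 14/19 mod 37. 19⁻¹ ≡ 2 (mod 37), so λ ≡ 28.
  x = λ² - 22 - 4 = 784 - 26 ≡ 18; y = λ·(22 - 18) - 8 ≡ 30. → (18, 30)
6P: (18, 30) + (4, 22). λ = (22 - 30)/(4 - 18) ≡ 29/23 mod 37. 23⁻¹ ≡ 29 (mod 37), so λ ≡ 27.
  x = λ² - 18 - 4 = 729 - 22 ≡ 4; y = λ·(18 - 4) - 30 ≡ 15. → (4, 15)
7P: (4, 15) + (4, 22): same x and y₁ ≡ -y₂, so the sum is the point at infinity.
7P = the point at infinity, so the order is 7.

7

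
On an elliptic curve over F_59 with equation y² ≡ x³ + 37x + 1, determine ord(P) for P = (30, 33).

2P: tangent at (30, 33): λ = (3·30² + 37)/(2·33) ≡ 23/7. 7⁻¹ ≡ 17 (mod 59), so λ ≡ 23·17 ≡ 37.
  x = λ² - 30 - 30 = 1369 - 60 ≡ 11; y = λ·(30 - 11) - 33 ≡ 21. → (11, 21)
3P: (11, 21) + (30, 33). λ = (33 - 21)/(30 - 11) ≡ 12/19 mod 59. 19⁻¹ ≡ 28 (mod 59), so λ ≡ 41.
  x = λ² - 11 - 30 = 1681 - 41 ≡ 47; y = λ·(11 - 47) - 21 ≡ 37. → (47, 37)
4P: (47, 37) + (30, 33). λ = (33 - 37)/(30 - 47) ≡ 55/42 mod 59. 42⁻¹ ≡ 52 (mod 59), so λ ≡ 28.
  x = λ² - 47 - 30 = 784 - 77 ≡ 58; y = λ·(47 - 58) - 37 ≡ 9. → (58, 9)
5P: (58, 9) + (30, 33). λ = (33 - 9)/(30 - 58) ≡ 24/31 mod 59. 31⁻¹ ≡ 40 (mod 59) since 31·40 = 1240 ≡ 1, so λ ≡ 16.
  x = λ² - 58 - 30 = 256 - 88 ≡ 50; y = λ·(58 - 50) - 9 ≡ 1. → (50, 1)
6P: (50, 1) + (30, 33). λ = (33 - 1)/(30 - 50) ≡ 32/39 mod 59. 39⁻¹ ≡ 56 (mod 59), so λ ≡ 22.
  x = λ² - 50 - 30 = 484 - 80 ≡ 50; y = λ·(50 - 50) - 1 ≡ 58. → (50, 58)
7P: (50, 58) + (30, 33). λ = (33 - 58)/(30 - 50) ≡ 34/39 mod 59. 39⁻¹ ≡ 56 (mod 59) since 39·56 = 2184 ≡ 1, so λ ≡ 16.
  x = λ² - 50 - 30 = 256 - 80 ≡ 58; y = λ·(50 - 58) - 58 ≡ 50. → (58, 50)
8P: (58, 50) + (30, 33). λ = (33 - 50)/(30 - 58) ≡ 42/31 mod 59. 31⁻¹ ≡ 40 (mod 59), so λ ≡ 28.
  x = λ² - 58 - 30 = 784 - 88 ≡ 47; y = λ·(58 - 47) - 50 ≡ 22. → (47, 22)
9P: (47, 22) + (30, 33). λ = (33 - 22)/(30 - 47) ≡ 11/42 mod 59. 42⁻¹ ≡ 52 (mod 59), so λ ≡ 41.
  x = λ² - 47 - 30 = 1681 - 77 ≡ 11; y = λ·(47 - 11) - 22 ≡ 38. → (11, 38)
10P: (11, 38) + (30, 33). λ = (33 - 38)/(30 - 11) ≡ 54/19 mod 59. 19⁻¹ ≡ 28 (mod 59) since 19·28 = 532 ≡ 1, so λ ≡ 37.
  x = λ² - 11 - 30 = 1369 - 41 ≡ 30; y = λ·(11 - 30) - 38 ≡ 26. → (30, 26)
11P: (30, 26) + (30, 33): same x and y₁ ≡ -y₂, so the sum is the point at infinity.
11P = the point at infinity, so the order is 11.

11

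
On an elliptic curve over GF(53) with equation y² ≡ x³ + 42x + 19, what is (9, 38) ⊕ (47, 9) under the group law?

(9, 38) + (47, 9). λ = (9 - 38)/(47 - 9) ≡ 24/38 mod 53. 38⁻¹ ≡ 7 (mod 53), so λ ≡ 9.
  x = λ² - 9 - 47 = 81 - 56 ≡ 25; y = λ·(9 - 25) - 38 ≡ 30. → (25, 30)

(25, 30)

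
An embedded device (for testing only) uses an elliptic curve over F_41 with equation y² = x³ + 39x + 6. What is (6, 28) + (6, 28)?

(25, 40)

tangent at (6, 28): λ = (3·6² + 39)/(2·28) ≡ 24/15. 15⁻¹ ≡ 11 (mod 41), so λ ≡ 24·11 ≡ 18.
  x = λ² - 6 - 6 = 324 - 12 ≡ 25; y = λ·(6 - 25) - 28 ≡ 40. → (25, 40)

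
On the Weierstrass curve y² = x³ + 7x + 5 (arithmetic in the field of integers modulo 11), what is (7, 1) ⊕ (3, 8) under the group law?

(2, 4)

(7, 1) + (3, 8). λ = (8 - 1)/(3 - 7) ≡ 7/7 mod 11. 7⁻¹ ≡ 8 (mod 11), so λ ≡ 1.
  x = λ² - 7 - 3 = 1 - 10 ≡ 2; y = λ·(7 - 2) - 1 ≡ 4. → (2, 4)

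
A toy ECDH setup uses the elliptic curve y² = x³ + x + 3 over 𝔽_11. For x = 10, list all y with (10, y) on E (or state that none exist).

x³ + 1x + 3 = 1013 ≡ 1 (mod 11).
Square roots of 1 mod 11: 1 and 10 (since 1² = 1 ≡ 1).

1, 10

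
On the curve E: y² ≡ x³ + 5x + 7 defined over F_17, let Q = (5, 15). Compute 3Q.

Repeated addition: build up to 3Q.
2Q: tangent at (5, 15): λ = (3·5² + 5)/(2·15) ≡ 12/13. 13⁻¹ ≡ 4 (mod 17), so λ ≡ 12·4 ≡ 14.
  x = λ² - 5 - 5 = 196 - 10 ≡ 16; y = λ·(5 - 16) - 15 ≡ 1. → (16, 1)
3Q: (16, 1) + (5, 15). λ = (15 - 1)/(5 - 16) ≡ 14/6 mod 17. 6⁻¹ ≡ 3 (mod 17), so λ ≡ 8.
  x = λ² - 16 - 5 = 64 - 21 ≡ 9; y = λ·(16 - 9) - 1 ≡ 4. → (9, 4)

(9, 4)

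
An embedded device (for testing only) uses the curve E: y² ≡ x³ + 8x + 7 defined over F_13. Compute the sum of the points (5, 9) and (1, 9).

(7, 4)

(5, 9) + (1, 9). λ = (9 - 9)/(1 - 5) ≡ 0/9 mod 13. 9⁻¹ ≡ 3 (mod 13), so λ ≡ 0.
  x = λ² - 5 - 1 = 0 - 6 ≡ 7; y = λ·(5 - 7) - 9 ≡ 4. → (7, 4)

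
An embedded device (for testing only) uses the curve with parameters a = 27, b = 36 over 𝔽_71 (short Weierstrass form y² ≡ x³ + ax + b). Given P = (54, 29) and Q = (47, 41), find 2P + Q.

First 2P:
Repeated addition: build up to 2P.
2P: tangent at (54, 29): λ = (3·54² + 27)/(2·29) ≡ 42/58. 58⁻¹ ≡ 60 (mod 71) since 58·60 = 3480 ≡ 1, so λ ≡ 42·60 ≡ 35.
  x = λ² - 54 - 54 = 1225 - 108 ≡ 52; y = λ·(54 - 52) - 29 ≡ 41. → (52, 41)
2P = (52, 41).
Finally 2P + Q:
(52, 41) + (47, 41). λ = (41 - 41)/(47 - 52) ≡ 0/66 mod 71. 66⁻¹ ≡ 14 (mod 71), so λ ≡ 0.
  x = λ² - 52 - 47 = 0 - 99 ≡ 43; y = λ·(52 - 43) - 41 ≡ 30. → (43, 30)

(43, 30)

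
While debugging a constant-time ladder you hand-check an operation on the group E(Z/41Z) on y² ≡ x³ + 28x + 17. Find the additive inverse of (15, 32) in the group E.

-(15, 32) = (15, -32 mod 41) = (15, 9).

(15, 9)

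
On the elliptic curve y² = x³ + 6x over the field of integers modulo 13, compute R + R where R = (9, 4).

tangent at (9, 4): λ = (3·9² + 6)/(2·4) ≡ 2/8. 8⁻¹ ≡ 5 (mod 13), so λ ≡ 2·5 ≡ 10.
  x = λ² - 9 - 9 = 100 - 18 ≡ 4; y = λ·(9 - 4) - 4 ≡ 7. → (4, 7)

(4, 7)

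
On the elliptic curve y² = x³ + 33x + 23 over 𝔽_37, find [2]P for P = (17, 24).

(10, 24)

tangent at (17, 24): λ = (3·17² + 33)/(2·24) ≡ 12/11. 11⁻¹ ≡ 27 (mod 37) since 11·27 = 297 ≡ 1, so λ ≡ 12·27 ≡ 28.
  x = λ² - 17 - 17 = 784 - 34 ≡ 10; y = λ·(17 - 10) - 24 ≡ 24. → (10, 24)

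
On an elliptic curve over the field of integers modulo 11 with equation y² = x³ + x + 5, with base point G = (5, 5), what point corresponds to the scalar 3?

(7, 5)

Repeated addition: build up to 3G.
2G: tangent at (5, 5): λ = (3·5² + 1)/(2·5) ≡ 10/10. 10⁻¹ ≡ 10 (mod 11), so λ ≡ 10·10 ≡ 1.
  x = λ² - 5 - 5 = 1 - 10 ≡ 2; y = λ·(5 - 2) - 5 ≡ 9. → (2, 9)
3G: (2, 9) + (5, 5). λ = (5 - 9)/(5 - 2) ≡ 7/3 mod 11. 3⁻¹ ≡ 4 (mod 11) since 3·4 = 12 ≡ 1, so λ ≡ 6.
  x = λ² - 2 - 5 = 36 - 7 ≡ 7; y = λ·(2 - 7) - 9 ≡ 5. → (7, 5)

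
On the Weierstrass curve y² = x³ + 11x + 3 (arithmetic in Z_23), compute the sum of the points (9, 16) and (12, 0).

(9, 16) + (12, 0). λ = (0 - 16)/(12 - 9) ≡ 7/3 mod 23. 3⁻¹ ≡ 8 (mod 23) since 3·8 = 24 ≡ 1, so λ ≡ 10.
  x = λ² - 9 - 12 = 100 - 21 ≡ 10; y = λ·(9 - 10) - 16 ≡ 20. → (10, 20)

(10, 20)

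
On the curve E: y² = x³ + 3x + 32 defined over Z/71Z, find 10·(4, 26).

(35, 46)

Write Q = (4, 26).
Double-and-add on 10 = (1010)₂. Start with Q = (4, 26) for the leading 1-bit.
double: tangent at (4, 26): λ = (3·4² + 3)/(2·26) ≡ 51/52. 52⁻¹ ≡ 56 (mod 71), so λ ≡ 51·56 ≡ 16.
  x = λ² - 4 - 4 = 256 - 8 ≡ 35; y = λ·(4 - 35) - 26 ≡ 46. → (35, 46)
double: tangent at (35, 46): λ = (3·35² + 3)/(2·46) ≡ 57/21. 21⁻¹ ≡ 44 (mod 71), so λ ≡ 57·44 ≡ 23.
  x = λ² - 35 - 35 = 529 - 70 ≡ 33; y = λ·(35 - 33) - 46 ≡ 0. → (33, 0)
add Q: (33, 0) + (4, 26). λ = (26 - 0)/(4 - 33) ≡ 26/42 mod 71. 42⁻¹ ≡ 22 (mod 71), so λ ≡ 4.
  x = λ² - 33 - 4 = 16 - 37 ≡ 50; y = λ·(33 - 50) - 0 ≡ 3. → (50, 3)
double: tangent at (50, 3): λ = (3·50² + 3)/(2·3) ≡ 48/6. 6⁻¹ ≡ 12 (mod 71), so λ ≡ 48·12 ≡ 8.
  x = λ² - 50 - 50 = 64 - 100 ≡ 35; y = λ·(50 - 35) - 3 ≡ 46. → (35, 46)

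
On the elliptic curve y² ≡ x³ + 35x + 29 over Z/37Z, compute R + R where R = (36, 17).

(35, 32)

tangent at (36, 17): λ = (3·36² + 35)/(2·17) ≡ 1/34. 34⁻¹ ≡ 12 (mod 37) since 34·12 = 408 ≡ 1, so λ ≡ 1·12 ≡ 12.
  x = λ² - 36 - 36 = 144 - 72 ≡ 35; y = λ·(36 - 35) - 17 ≡ 32. → (35, 32)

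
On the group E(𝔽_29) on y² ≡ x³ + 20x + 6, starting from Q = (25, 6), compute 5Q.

(0, 8)

Repeated addition: build up to 5Q.
2Q: tangent at (25, 6): λ = (3·25² + 20)/(2·6) ≡ 10/12. 12⁻¹ ≡ 17 (mod 29), so λ ≡ 10·17 ≡ 25.
  x = λ² - 25 - 25 = 625 - 50 ≡ 24; y = λ·(25 - 24) - 6 ≡ 19. → (24, 19)
3Q: (24, 19) + (25, 6). λ = (6 - 19)/(25 - 24) ≡ 16/1 mod 29. 1⁻¹ ≡ 1 (mod 29) since 1·1 = 1 ≡ 1, so λ ≡ 16.
  x = λ² - 24 - 25 = 256 - 49 ≡ 4; y = λ·(24 - 4) - 19 ≡ 11. → (4, 11)
4Q: (4, 11) + (25, 6). λ = (6 - 11)/(25 - 4) ≡ 24/21 mod 29. 21⁻¹ ≡ 18 (mod 29), so λ ≡ 26.
  x = λ² - 4 - 25 = 676 - 29 ≡ 9; y = λ·(4 - 9) - 11 ≡ 4. → (9, 4)
5Q: (9, 4) + (25, 6). λ = (6 - 4)/(25 - 9) ≡ 2/16 mod 29. 16⁻¹ ≡ 20 (mod 29) since 16·20 = 320 ≡ 1, so λ ≡ 11.
  x = λ² - 9 - 25 = 121 - 34 ≡ 0; y = λ·(9 - 0) - 4 ≡ 8. → (0, 8)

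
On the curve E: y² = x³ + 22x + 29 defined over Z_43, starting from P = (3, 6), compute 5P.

(31, 31)

Repeated addition: build up to 5P.
2P: tangent at (3, 6): λ = (3·3² + 22)/(2·6) ≡ 6/12. 12⁻¹ ≡ 18 (mod 43), so λ ≡ 6·18 ≡ 22.
  x = λ² - 3 - 3 = 484 - 6 ≡ 5; y = λ·(3 - 5) - 6 ≡ 36. → (5, 36)
3P: (5, 36) + (3, 6). λ = (6 - 36)/(3 - 5) ≡ 13/41 mod 43. 41⁻¹ ≡ 21 (mod 43), so λ ≡ 15.
  x = λ² - 5 - 3 = 225 - 8 ≡ 2; y = λ·(5 - 2) - 36 ≡ 9. → (2, 9)
4P: (2, 9) + (3, 6). λ = (6 - 9)/(3 - 2) ≡ 40/1 mod 43. 1⁻¹ ≡ 1 (mod 43), so λ ≡ 40.
  x = λ² - 2 - 3 = 1600 - 5 ≡ 4; y = λ·(2 - 4) - 9 ≡ 40. → (4, 40)
5P: (4, 40) + (3, 6). λ = (6 - 40)/(3 - 4) ≡ 9/42 mod 43. 42⁻¹ ≡ 42 (mod 43), so λ ≡ 34.
  x = λ² - 4 - 3 = 1156 - 7 ≡ 31; y = λ·(4 - 31) - 40 ≡ 31. → (31, 31)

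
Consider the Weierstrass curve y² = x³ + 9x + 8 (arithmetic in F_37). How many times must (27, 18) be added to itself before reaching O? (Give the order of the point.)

8

2P: tangent at (27, 18): λ = (3·27² + 9)/(2·18) ≡ 13/36. 36⁻¹ ≡ 36 (mod 37) since 36·36 = 1296 ≡ 1, so λ ≡ 13·36 ≡ 24.
  x = λ² - 27 - 27 = 576 - 54 ≡ 4; y = λ·(27 - 4) - 18 ≡ 16. → (4, 16)
3P: (4, 16) + (27, 18). λ = (18 - 16)/(27 - 4) ≡ 2/23 mod 37. 23⁻¹ ≡ 29 (mod 37) since 23·29 = 667 ≡ 1, so λ ≡ 21.
  x = λ² - 4 - 27 = 441 - 31 ≡ 3; y = λ·(4 - 3) - 16 ≡ 5. → (3, 5)
4P: (3, 5) + (27, 18). λ = (18 - 5)/(27 - 3) ≡ 13/24 mod 37. 24⁻¹ ≡ 17 (mod 37), so λ ≡ 36.
  x = λ² - 3 - 27 = 1296 - 30 ≡ 8; y = λ·(3 - 8) - 5 ≡ 0. → (8, 0)
5P: (8, 0) + (27, 18). λ = (18 - 0)/(27 - 8) ≡ 18/19 mod 37. 19⁻¹ ≡ 2 (mod 37), so λ ≡ 36.
  x = λ² - 8 - 27 = 1296 - 35 ≡ 3; y = λ·(8 - 3) - 0 ≡ 32. → (3, 32)
6P: (3, 32) + (27, 18). λ = (18 - 32)/(27 - 3) ≡ 23/24 mod 37. 24⁻¹ ≡ 17 (mod 37), so λ ≡ 21.
  x = λ² - 3 - 27 = 441 - 30 ≡ 4; y = λ·(3 - 4) - 32 ≡ 21. → (4, 21)
7P: (4, 21) + (27, 18). λ = (18 - 21)/(27 - 4) ≡ 34/23 mod 37. 23⁻¹ ≡ 29 (mod 37) since 23·29 = 667 ≡ 1, so λ ≡ 24.
  x = λ² - 4 - 27 = 576 - 31 ≡ 27; y = λ·(4 - 27) - 21 ≡ 19. → (27, 19)
8P: (27, 19) + (27, 18): same x and y₁ ≡ -y₂, so the sum is O.
8P = O, so the order is 8.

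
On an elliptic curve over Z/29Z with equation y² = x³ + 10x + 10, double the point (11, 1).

(11, 28)

tangent at (11, 1): λ = (3·11² + 10)/(2·1) ≡ 25/2. 2⁻¹ ≡ 15 (mod 29), so λ ≡ 25·15 ≡ 27.
  x = λ² - 11 - 11 = 729 - 22 ≡ 11; y = λ·(11 - 11) - 1 ≡ 28. → (11, 28)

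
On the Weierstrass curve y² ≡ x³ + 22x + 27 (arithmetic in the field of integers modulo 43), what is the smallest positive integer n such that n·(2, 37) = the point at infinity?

2P: tangent at (2, 37): λ = (3·2² + 22)/(2·37) ≡ 34/31. 31⁻¹ ≡ 25 (mod 43), so λ ≡ 34·25 ≡ 33.
  x = λ² - 2 - 2 = 1089 - 4 ≡ 10; y = λ·(2 - 10) - 37 ≡ 0. → (10, 0)
3P: (10, 0) + (2, 37). λ = (37 - 0)/(2 - 10) ≡ 37/35 mod 43. 35⁻¹ ≡ 16 (mod 43) since 35·16 = 560 ≡ 1, so λ ≡ 33.
  x = λ² - 10 - 2 = 1089 - 12 ≡ 2; y = λ·(10 - 2) - 0 ≡ 6. → (2, 6)
4P: (2, 6) + (2, 37): same x and y₁ ≡ -y₂, so the sum is the point at infinity.
4P = the point at infinity, so the order is 4.

4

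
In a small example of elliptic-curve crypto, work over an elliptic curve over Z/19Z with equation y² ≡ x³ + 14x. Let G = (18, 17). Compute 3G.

(13, 2)

Repeated addition: build up to 3G.
2G: tangent at (18, 17): λ = (3·18² + 14)/(2·17) ≡ 17/15. 15⁻¹ ≡ 14 (mod 19) since 15·14 = 210 ≡ 1, so λ ≡ 17·14 ≡ 10.
  x = λ² - 18 - 18 = 100 - 36 ≡ 7; y = λ·(18 - 7) - 17 ≡ 17. → (7, 17)
3G: (7, 17) + (18, 17). λ = (17 - 17)/(18 - 7) ≡ 0/11 mod 19. 11⁻¹ ≡ 7 (mod 19), so λ ≡ 0.
  x = λ² - 7 - 18 = 0 - 25 ≡ 13; y = λ·(7 - 13) - 17 ≡ 2. → (13, 2)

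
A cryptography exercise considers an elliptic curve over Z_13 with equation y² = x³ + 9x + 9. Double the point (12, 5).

tangent at (12, 5): λ = (3·12² + 9)/(2·5) ≡ 12/10. 10⁻¹ ≡ 4 (mod 13) since 10·4 = 40 ≡ 1, so λ ≡ 12·4 ≡ 9.
  x = λ² - 12 - 12 = 81 - 24 ≡ 5; y = λ·(12 - 5) - 5 ≡ 6. → (5, 6)

(5, 6)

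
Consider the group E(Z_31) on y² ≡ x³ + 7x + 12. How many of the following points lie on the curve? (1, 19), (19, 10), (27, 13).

(1, 19): 19² ≡ 20, rhs ≡ 20 → on.
(19, 10): 10² ≡ 7, rhs ≡ 29 → off.
(27, 13): 13² ≡ 14, rhs ≡ 13 → off.

1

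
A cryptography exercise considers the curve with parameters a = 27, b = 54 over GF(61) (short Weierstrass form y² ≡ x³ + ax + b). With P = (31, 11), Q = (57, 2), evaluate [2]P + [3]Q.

(37, 51)

First 2P:
Repeated addition: build up to 2P.
2P: tangent at (31, 11): λ = (3·31² + 27)/(2·11) ≡ 43/22. 22⁻¹ ≡ 25 (mod 61) since 22·25 = 550 ≡ 1, so λ ≡ 43·25 ≡ 38.
  x = λ² - 31 - 31 = 1444 - 62 ≡ 40; y = λ·(31 - 40) - 11 ≡ 13. → (40, 13)
2P = (40, 13).
Next 3Q:
Repeated addition: build up to 3Q.
2Q: tangent at (57, 2): λ = (3·57² + 27)/(2·2) ≡ 14/4. 4⁻¹ ≡ 46 (mod 61) since 4·46 = 184 ≡ 1, so λ ≡ 14·46 ≡ 34.
  x = λ² - 57 - 57 = 1156 - 114 ≡ 5; y = λ·(57 - 5) - 2 ≡ 58. → (5, 58)
3Q: (5, 58) + (57, 2). λ = (2 - 58)/(57 - 5) ≡ 5/52 mod 61. 52⁻¹ ≡ 27 (mod 61) since 52·27 = 1404 ≡ 1, so λ ≡ 13.
  x = λ² - 5 - 57 = 169 - 62 ≡ 46; y = λ·(5 - 46) - 58 ≡ 19. → (46, 19)
3Q = (46, 19).
Finally 2P + 3Q:
(40, 13) + (46, 19). λ = (19 - 13)/(46 - 40) ≡ 6/6 mod 61. 6⁻¹ ≡ 51 (mod 61), so λ ≡ 1.
  x = λ² - 40 - 46 = 1 - 86 ≡ 37; y = λ·(40 - 37) - 13 ≡ 51. → (37, 51)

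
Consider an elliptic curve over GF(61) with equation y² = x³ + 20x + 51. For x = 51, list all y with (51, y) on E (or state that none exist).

x³ + 20x + 51 = 133722 ≡ 10 (mod 61).
10 is a non-residue mod 61; no y exists.

none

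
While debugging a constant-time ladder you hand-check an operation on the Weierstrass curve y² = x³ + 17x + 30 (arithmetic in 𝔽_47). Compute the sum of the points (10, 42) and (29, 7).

(10, 42) + (29, 7). λ = (7 - 42)/(29 - 10) ≡ 12/19 mod 47. 19⁻¹ ≡ 5 (mod 47), so λ ≡ 13.
  x = λ² - 10 - 29 = 169 - 39 ≡ 36; y = λ·(10 - 36) - 42 ≡ 43. → (36, 43)

(36, 43)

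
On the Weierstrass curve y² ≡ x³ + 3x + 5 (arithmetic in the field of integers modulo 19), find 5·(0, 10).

Write P = (0, 10).
Repeated addition: build up to 5P.
2P: tangent at (0, 10): λ = (3·0² + 3)/(2·10) ≡ 3/1. 1⁻¹ ≡ 1 (mod 19), so λ ≡ 3·1 ≡ 3.
  x = λ² - 0 - 0 = 9 - 0 ≡ 9; y = λ·(0 - 9) - 10 ≡ 1. → (9, 1)
3P: (9, 1) + (0, 10). λ = (10 - 1)/(0 - 9) ≡ 9/10 mod 19. 10⁻¹ ≡ 2 (mod 19), so λ ≡ 18.
  x = λ² - 9 - 0 = 324 - 9 ≡ 11; y = λ·(9 - 11) - 1 ≡ 1. → (11, 1)
4P: (11, 1) + (0, 10). λ = (10 - 1)/(0 - 11) ≡ 9/8 mod 19. 8⁻¹ ≡ 12 (mod 19), so λ ≡ 13.
  x = λ² - 11 - 0 = 169 - 11 ≡ 6; y = λ·(11 - 6) - 1 ≡ 7. → (6, 7)
5P: (6, 7) + (0, 10). λ = (10 - 7)/(0 - 6) ≡ 3/13 mod 19. 13⁻¹ ≡ 3 (mod 19), so λ ≡ 9.
  x = λ² - 6 - 0 = 81 - 6 ≡ 18; y = λ·(6 - 18) - 7 ≡ 18. → (18, 18)

(18, 18)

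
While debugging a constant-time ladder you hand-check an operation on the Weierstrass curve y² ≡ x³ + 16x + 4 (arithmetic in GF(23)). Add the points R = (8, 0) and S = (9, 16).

(9, 7)

(8, 0) + (9, 16). λ = (16 - 0)/(9 - 8) ≡ 16/1 mod 23. 1⁻¹ ≡ 1 (mod 23), so λ ≡ 16.
  x = λ² - 8 - 9 = 256 - 17 ≡ 9; y = λ·(8 - 9) - 0 ≡ 7. → (9, 7)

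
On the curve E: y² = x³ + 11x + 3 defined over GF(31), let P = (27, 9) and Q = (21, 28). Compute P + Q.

(18, 9)

(27, 9) + (21, 28). λ = (28 - 9)/(21 - 27) ≡ 19/25 mod 31. 25⁻¹ ≡ 5 (mod 31), so λ ≡ 2.
  x = λ² - 27 - 21 = 4 - 48 ≡ 18; y = λ·(27 - 18) - 9 ≡ 9. → (18, 9)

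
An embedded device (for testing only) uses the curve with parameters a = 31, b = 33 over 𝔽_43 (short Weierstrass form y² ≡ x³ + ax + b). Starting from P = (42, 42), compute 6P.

(16, 29)

Repeated addition: build up to 6P.
2P: tangent at (42, 42): λ = (3·42² + 31)/(2·42) ≡ 34/41. 41⁻¹ ≡ 21 (mod 43) since 41·21 = 861 ≡ 1, so λ ≡ 34·21 ≡ 26.
  x = λ² - 42 - 42 = 676 - 84 ≡ 33; y = λ·(42 - 33) - 42 ≡ 20. → (33, 20)
3P: (33, 20) + (42, 42). λ = (42 - 20)/(42 - 33) ≡ 22/9 mod 43. 9⁻¹ ≡ 24 (mod 43) since 9·24 = 216 ≡ 1, so λ ≡ 12.
  x = λ² - 33 - 42 = 144 - 75 ≡ 26; y = λ·(33 - 26) - 20 ≡ 21. → (26, 21)
4P: (26, 21) + (42, 42). λ = (42 - 21)/(42 - 26) ≡ 21/16 mod 43. 16⁻¹ ≡ 35 (mod 43) since 16·35 = 560 ≡ 1, so λ ≡ 4.
  x = λ² - 26 - 42 = 16 - 68 ≡ 34; y = λ·(26 - 34) - 21 ≡ 33. → (34, 33)
5P: (34, 33) + (42, 42). λ = (42 - 33)/(42 - 34) ≡ 9/8 mod 43. 8⁻¹ ≡ 27 (mod 43) since 8·27 = 216 ≡ 1, so λ ≡ 28.
  x = λ² - 34 - 42 = 784 - 76 ≡ 20; y = λ·(34 - 20) - 33 ≡ 15. → (20, 15)
6P: (20, 15) + (42, 42). λ = (42 - 15)/(42 - 20) ≡ 27/22 mod 43. 22⁻¹ ≡ 2 (mod 43), so λ ≡ 11.
  x = λ² - 20 - 42 = 121 - 62 ≡ 16; y = λ·(20 - 16) - 15 ≡ 29. → (16, 29)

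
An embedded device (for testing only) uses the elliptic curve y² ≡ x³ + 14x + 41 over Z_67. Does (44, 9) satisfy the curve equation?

yes

y² = 9² ≡ 14; x³ + 14x + 41 = 85841 ≡ 14 (mod 67). 14 = 14.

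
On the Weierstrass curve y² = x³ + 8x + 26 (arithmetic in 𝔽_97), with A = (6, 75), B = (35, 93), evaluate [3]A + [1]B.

(2, 70)

First 3A:
Repeated addition: build up to 3A.
2A: tangent at (6, 75): λ = (3·6² + 8)/(2·75) ≡ 19/53. 53⁻¹ ≡ 11 (mod 97) since 53·11 = 583 ≡ 1, so λ ≡ 19·11 ≡ 15.
  x = λ² - 6 - 6 = 225 - 12 ≡ 19; y = λ·(6 - 19) - 75 ≡ 21. → (19, 21)
3A: (19, 21) + (6, 75). λ = (75 - 21)/(6 - 19) ≡ 54/84 mod 97. 84⁻¹ ≡ 82 (mod 97), so λ ≡ 63.
  x = λ² - 19 - 6 = 3969 - 25 ≡ 64; y = λ·(19 - 64) - 21 ≡ 54. → (64, 54)
3A = (64, 54).
Finally 3A + B:
(64, 54) + (35, 93). λ = (93 - 54)/(35 - 64) ≡ 39/68 mod 97. 68⁻¹ ≡ 10 (mod 97) since 68·10 = 680 ≡ 1, so λ ≡ 2.
  x = λ² - 64 - 35 = 4 - 99 ≡ 2; y = λ·(64 - 2) - 54 ≡ 70. → (2, 70)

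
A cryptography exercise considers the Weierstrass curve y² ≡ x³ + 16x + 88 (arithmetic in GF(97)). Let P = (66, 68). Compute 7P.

Double-and-add on 7 = (111)₂. Start with P = (66, 68) for the leading 1-bit.
double: tangent at (66, 68): λ = (3·66² + 16)/(2·68) ≡ 86/39. 39⁻¹ ≡ 5 (mod 97) since 39·5 = 195 ≡ 1, so λ ≡ 86·5 ≡ 42.
  x = λ² - 66 - 66 = 1764 - 132 ≡ 80; y = λ·(66 - 80) - 68 ≡ 23. → (80, 23)
add P: (80, 23) + (66, 68). λ = (68 - 23)/(66 - 80) ≡ 45/83 mod 97. 83⁻¹ ≡ 90 (mod 97), so λ ≡ 73.
  x = λ² - 80 - 66 = 5329 - 146 ≡ 42; y = λ·(80 - 42) - 23 ≡ 35. → (42, 35)
double: tangent at (42, 35): λ = (3·42² + 16)/(2·35) ≡ 70/70. 70⁻¹ ≡ 79 (mod 97) since 70·79 = 5530 ≡ 1, so λ ≡ 70·79 ≡ 1.
  x = λ² - 42 - 42 = 1 - 84 ≡ 14; y = λ·(42 - 14) - 35 ≡ 90. → (14, 90)
add P: (14, 90) + (66, 68). λ = (68 - 90)/(66 - 14) ≡ 75/52 mod 97. 52⁻¹ ≡ 28 (mod 97), so λ ≡ 63.
  x = λ² - 14 - 66 = 3969 - 80 ≡ 9; y = λ·(14 - 9) - 90 ≡ 31. → (9, 31)

(9, 31)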